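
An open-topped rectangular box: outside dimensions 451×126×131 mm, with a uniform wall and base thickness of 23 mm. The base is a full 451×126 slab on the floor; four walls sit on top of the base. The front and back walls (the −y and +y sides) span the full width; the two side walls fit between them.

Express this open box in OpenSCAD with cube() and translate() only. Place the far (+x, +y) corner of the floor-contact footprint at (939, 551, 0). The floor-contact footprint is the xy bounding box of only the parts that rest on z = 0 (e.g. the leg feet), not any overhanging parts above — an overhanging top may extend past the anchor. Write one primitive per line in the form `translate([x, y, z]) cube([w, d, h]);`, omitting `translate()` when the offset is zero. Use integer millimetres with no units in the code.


translate([488, 425, 0]) cube([451, 126, 23]);
translate([488, 425, 23]) cube([451, 23, 108]);
translate([488, 528, 23]) cube([451, 23, 108]);
translate([488, 448, 23]) cube([23, 80, 108]);
translate([916, 448, 23]) cube([23, 80, 108]);


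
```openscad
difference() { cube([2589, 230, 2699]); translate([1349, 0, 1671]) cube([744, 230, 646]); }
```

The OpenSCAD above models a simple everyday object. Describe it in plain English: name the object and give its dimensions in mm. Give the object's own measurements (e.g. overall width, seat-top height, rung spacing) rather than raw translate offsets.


A wall 2589 mm long (x), 230 mm thick (y), 2699 mm tall, with a rectangular window opening cut through it. The opening is 744 mm wide and 646 mm tall; its sill is at z = 1671 mm and its near (−x) edge is 1349 mm from the wall's −x end. The opening passes through the full wall thickness.


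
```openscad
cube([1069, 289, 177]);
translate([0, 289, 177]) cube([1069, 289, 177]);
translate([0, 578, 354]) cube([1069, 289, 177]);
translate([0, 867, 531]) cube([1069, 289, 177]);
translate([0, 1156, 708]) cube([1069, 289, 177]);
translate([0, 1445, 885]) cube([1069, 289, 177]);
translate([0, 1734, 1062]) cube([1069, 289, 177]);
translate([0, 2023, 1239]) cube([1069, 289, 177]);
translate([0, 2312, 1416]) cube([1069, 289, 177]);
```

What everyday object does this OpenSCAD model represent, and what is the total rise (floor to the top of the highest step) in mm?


A staircase. The total rise is 1593 mm.

9 identical blocks, each offset up and back from the previous — a staircase. Each step is 177 mm tall and there are 9 of them, so the total rise is 9 × 177 = 1593 mm.


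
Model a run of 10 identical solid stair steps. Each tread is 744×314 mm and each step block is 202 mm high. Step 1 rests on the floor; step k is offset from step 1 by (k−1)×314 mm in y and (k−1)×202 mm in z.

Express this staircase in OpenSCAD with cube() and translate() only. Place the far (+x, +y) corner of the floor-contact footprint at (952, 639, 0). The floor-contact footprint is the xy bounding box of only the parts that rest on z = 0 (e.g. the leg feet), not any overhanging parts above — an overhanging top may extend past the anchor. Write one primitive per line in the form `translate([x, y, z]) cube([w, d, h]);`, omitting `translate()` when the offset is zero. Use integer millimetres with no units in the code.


translate([208, 325, 0]) cube([744, 314, 202]);
translate([208, 639, 202]) cube([744, 314, 202]);
translate([208, 953, 404]) cube([744, 314, 202]);
translate([208, 1267, 606]) cube([744, 314, 202]);
translate([208, 1581, 808]) cube([744, 314, 202]);
translate([208, 1895, 1010]) cube([744, 314, 202]);
translate([208, 2209, 1212]) cube([744, 314, 202]);
translate([208, 2523, 1414]) cube([744, 314, 202]);
translate([208, 2837, 1616]) cube([744, 314, 202]);
translate([208, 3151, 1818]) cube([744, 314, 202]);


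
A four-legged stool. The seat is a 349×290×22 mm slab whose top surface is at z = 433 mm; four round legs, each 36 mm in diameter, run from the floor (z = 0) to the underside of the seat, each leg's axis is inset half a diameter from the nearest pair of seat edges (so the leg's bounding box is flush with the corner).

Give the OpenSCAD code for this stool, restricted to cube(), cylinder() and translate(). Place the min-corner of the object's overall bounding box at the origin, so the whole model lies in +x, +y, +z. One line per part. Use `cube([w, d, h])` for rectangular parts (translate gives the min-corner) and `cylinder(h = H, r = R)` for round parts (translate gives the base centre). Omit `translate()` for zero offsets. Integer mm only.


// leg_h = 433 - 22 = 411
translate([0, 0, 411]) cube([349, 290, 22]);
translate([18, 18, 0]) cylinder(h = 411, r = 18);
translate([331, 18, 0]) cylinder(h = 411, r = 18);
translate([18, 272, 0]) cylinder(h = 411, r = 18);
translate([331, 272, 0]) cylinder(h = 411, r = 18);


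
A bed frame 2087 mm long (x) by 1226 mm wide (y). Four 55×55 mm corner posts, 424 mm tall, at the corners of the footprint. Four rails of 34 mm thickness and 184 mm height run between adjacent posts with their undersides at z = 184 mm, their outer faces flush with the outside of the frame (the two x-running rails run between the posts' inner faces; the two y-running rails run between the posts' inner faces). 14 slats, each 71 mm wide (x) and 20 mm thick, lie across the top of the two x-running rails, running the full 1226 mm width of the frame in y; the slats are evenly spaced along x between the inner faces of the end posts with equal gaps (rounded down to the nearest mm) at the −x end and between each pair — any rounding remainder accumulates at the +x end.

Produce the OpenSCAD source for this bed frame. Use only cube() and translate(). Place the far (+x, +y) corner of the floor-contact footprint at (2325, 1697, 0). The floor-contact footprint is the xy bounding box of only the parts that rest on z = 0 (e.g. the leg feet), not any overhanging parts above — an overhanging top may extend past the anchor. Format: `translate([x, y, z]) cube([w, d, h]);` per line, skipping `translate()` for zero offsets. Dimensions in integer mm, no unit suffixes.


translate([238, 471, 0]) cube([55, 55, 424]);
translate([238, 1642, 0]) cube([55, 55, 424]);
translate([2270, 471, 0]) cube([55, 55, 424]);
translate([2270, 1642, 0]) cube([55, 55, 424]);
translate([293, 471, 184]) cube([1977, 34, 184]);
translate([293, 1663, 184]) cube([1977, 34, 184]);
translate([238, 526, 184]) cube([34, 1116, 184]);
translate([2291, 526, 184]) cube([34, 1116, 184]);
translate([358, 471, 368]) cube([71, 1226, 20]);
translate([494, 471, 368]) cube([71, 1226, 20]);
translate([630, 471, 368]) cube([71, 1226, 20]);
translate([766, 471, 368]) cube([71, 1226, 20]);
translate([902, 471, 368]) cube([71, 1226, 20]);
translate([1038, 471, 368]) cube([71, 1226, 20]);
translate([1174, 471, 368]) cube([71, 1226, 20]);
translate([1310, 471, 368]) cube([71, 1226, 20]);
translate([1446, 471, 368]) cube([71, 1226, 20]);
translate([1582, 471, 368]) cube([71, 1226, 20]);
translate([1718, 471, 368]) cube([71, 1226, 20]);
translate([1854, 471, 368]) cube([71, 1226, 20]);
translate([1990, 471, 368]) cube([71, 1226, 20]);
translate([2126, 471, 368]) cube([71, 1226, 20]);


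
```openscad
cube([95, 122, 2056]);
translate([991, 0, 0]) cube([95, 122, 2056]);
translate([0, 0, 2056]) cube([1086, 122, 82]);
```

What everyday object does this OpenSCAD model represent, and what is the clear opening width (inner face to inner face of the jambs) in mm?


A door frame. The clear opening width is 896 mm.

Two 2056 mm tall posts with a header on top — a door frame. The left jamb is 95 mm wide at x = 0; the right jamb starts at x = 991. The clear opening is 991 − 95 = 896 mm.


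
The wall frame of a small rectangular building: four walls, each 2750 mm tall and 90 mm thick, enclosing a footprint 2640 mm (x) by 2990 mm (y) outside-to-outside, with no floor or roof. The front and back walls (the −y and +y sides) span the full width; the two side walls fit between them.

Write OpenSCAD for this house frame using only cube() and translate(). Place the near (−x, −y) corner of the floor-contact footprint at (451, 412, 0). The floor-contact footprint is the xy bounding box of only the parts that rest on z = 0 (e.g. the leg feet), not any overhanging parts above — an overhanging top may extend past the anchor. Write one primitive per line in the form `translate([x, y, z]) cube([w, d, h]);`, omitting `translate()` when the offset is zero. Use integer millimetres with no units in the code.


translate([451, 412, 0]) cube([2640, 90, 2750]);
translate([451, 3312, 0]) cube([2640, 90, 2750]);
translate([451, 502, 0]) cube([90, 2810, 2750]);
translate([3001, 502, 0]) cube([90, 2810, 2750]);


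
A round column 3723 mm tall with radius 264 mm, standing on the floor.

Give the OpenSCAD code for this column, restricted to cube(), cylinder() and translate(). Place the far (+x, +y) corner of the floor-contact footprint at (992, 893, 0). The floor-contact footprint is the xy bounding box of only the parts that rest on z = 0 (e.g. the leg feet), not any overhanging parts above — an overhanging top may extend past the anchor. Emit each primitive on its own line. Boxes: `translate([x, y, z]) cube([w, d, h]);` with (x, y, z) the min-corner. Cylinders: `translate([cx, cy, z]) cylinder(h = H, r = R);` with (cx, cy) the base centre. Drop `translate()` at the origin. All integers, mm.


translate([728, 629, 0]) cylinder(h = 3723, r = 264);


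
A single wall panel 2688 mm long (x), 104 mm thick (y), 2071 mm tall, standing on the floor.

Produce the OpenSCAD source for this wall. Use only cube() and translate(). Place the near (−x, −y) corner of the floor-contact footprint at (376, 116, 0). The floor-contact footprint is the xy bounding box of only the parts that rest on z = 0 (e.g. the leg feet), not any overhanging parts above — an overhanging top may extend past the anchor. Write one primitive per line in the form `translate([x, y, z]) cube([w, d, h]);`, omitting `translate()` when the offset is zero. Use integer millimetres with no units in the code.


translate([376, 116, 0]) cube([2688, 104, 2071]);


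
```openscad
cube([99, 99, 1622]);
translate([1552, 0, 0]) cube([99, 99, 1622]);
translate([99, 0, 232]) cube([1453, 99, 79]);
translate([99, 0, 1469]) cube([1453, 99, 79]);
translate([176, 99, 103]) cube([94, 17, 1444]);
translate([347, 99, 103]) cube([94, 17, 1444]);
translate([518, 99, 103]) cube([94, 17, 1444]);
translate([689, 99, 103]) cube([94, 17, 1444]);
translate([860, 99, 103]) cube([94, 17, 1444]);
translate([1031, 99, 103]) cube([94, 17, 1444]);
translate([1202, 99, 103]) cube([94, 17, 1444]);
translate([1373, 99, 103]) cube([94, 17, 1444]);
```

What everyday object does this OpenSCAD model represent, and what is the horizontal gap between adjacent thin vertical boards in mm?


A fence section. The picket gap is 77 mm.

Two posts, two rails, 8 pickets — a fence section. Span 1453 mm holds 8 pickets of 94 mm with 9 equal gaps: ⌊(1453 − 8·94) / 9⌋ = 77 mm.


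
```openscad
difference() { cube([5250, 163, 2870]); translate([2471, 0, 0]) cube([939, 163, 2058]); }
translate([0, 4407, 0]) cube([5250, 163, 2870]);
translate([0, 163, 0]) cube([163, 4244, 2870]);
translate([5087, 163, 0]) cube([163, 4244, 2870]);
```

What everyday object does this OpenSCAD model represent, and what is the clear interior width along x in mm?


A single room. The interior width is 4924 mm.

Four walls enclosing a rectangle with a door in the front wall — a room. Outside width 5250 minus two 163 mm walls gives 4924 mm.


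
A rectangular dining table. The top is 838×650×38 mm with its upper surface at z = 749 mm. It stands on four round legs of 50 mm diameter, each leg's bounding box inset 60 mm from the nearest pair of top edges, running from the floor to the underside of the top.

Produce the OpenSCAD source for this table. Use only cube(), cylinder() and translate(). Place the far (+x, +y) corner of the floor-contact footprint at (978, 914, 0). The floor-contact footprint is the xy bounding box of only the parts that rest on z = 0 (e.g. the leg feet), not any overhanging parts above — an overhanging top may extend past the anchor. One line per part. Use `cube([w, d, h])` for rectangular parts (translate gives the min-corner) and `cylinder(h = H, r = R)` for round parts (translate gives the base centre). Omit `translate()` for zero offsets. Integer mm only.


translate([200, 324, 711]) cube([838, 650, 38]);
translate([285, 409, 0]) cylinder(h = 711, r = 25);
translate([953, 409, 0]) cylinder(h = 711, r = 25);
translate([285, 889, 0]) cylinder(h = 711, r = 25);
translate([953, 889, 0]) cylinder(h = 711, r = 25);


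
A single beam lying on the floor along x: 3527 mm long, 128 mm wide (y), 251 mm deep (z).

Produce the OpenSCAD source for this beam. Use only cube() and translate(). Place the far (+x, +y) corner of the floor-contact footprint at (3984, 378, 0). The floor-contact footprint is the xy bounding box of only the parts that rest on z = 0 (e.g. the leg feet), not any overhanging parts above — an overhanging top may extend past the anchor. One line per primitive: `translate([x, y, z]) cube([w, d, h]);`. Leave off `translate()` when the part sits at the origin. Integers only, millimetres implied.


translate([457, 250, 0]) cube([3527, 128, 251]);


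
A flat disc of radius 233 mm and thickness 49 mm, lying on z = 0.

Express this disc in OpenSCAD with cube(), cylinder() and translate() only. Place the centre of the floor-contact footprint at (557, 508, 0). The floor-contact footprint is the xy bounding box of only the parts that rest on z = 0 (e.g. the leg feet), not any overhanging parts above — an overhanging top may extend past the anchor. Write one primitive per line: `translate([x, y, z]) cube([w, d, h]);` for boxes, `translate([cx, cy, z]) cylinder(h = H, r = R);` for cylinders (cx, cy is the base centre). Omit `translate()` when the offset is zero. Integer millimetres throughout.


translate([557, 508, 0]) cylinder(h = 49, r = 233);


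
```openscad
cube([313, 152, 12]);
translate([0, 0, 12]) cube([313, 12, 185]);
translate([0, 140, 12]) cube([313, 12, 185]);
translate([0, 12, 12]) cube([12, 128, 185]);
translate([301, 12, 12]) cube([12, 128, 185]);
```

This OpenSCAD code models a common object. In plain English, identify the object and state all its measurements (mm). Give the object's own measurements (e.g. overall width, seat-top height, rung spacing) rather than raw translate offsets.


An open-topped rectangular box: outside dimensions 313×152×197 mm, with a uniform wall and base thickness of 12 mm. The base is a full 313×152 slab on the floor; four walls sit on top of the base. The front and back walls (the −y and +y sides) span the full width; the two side walls fit between them.


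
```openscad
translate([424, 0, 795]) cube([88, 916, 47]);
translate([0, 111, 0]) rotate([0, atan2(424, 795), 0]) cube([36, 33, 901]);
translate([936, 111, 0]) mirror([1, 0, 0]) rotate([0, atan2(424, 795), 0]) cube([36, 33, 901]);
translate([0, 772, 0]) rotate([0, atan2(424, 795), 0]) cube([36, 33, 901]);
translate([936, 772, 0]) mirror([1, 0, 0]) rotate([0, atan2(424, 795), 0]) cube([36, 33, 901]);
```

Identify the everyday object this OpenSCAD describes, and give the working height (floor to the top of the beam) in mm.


A sawhorse. The overall height is 842 mm.

A beam across two mirrored pairs of raked legs — a sawhorse. The beam's underside is at z = 795 (matching the legs' vertical rise in atan2(424, 795)) and the beam is 47 mm tall, so its top is at 795 + 47 = 842 mm. The raked legs top out at the beam's underside, so that is the highest point.


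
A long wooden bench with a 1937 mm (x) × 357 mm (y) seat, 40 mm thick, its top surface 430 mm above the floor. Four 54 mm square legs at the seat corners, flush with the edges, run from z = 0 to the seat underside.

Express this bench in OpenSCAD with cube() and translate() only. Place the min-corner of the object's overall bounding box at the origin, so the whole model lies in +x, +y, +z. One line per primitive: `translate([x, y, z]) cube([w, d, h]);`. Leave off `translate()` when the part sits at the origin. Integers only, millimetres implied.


// leg_h = 430 − 40 = 390
translate([0, 0, 390]) cube([1937, 357, 40]);
cube([54, 54, 390]);
translate([0, 303, 0]) cube([54, 54, 390]);
translate([1883, 0, 0]) cube([54, 54, 390]);
translate([1883, 303, 0]) cube([54, 54, 390]);


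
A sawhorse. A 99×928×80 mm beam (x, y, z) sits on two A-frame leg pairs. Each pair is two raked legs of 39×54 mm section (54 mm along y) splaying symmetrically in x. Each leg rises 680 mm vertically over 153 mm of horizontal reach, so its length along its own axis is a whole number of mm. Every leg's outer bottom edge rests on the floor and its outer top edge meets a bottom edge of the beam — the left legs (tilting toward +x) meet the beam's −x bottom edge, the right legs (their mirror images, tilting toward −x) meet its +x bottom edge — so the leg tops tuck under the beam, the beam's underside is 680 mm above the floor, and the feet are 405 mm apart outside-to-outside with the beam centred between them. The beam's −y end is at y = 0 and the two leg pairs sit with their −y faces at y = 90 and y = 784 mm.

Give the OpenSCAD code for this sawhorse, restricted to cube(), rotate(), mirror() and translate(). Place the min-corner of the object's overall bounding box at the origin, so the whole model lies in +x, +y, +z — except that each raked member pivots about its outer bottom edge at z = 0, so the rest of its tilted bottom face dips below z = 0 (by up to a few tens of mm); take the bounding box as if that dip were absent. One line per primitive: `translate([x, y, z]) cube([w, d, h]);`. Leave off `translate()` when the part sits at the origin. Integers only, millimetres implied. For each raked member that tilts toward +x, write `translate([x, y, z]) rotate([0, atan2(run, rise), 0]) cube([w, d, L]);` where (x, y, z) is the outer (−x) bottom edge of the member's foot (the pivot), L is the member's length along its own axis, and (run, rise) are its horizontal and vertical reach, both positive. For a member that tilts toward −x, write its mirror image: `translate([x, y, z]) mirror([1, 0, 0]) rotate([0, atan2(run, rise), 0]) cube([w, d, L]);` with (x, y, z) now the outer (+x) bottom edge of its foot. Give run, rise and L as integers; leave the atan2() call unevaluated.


translate([153, 0, 680]) cube([99, 928, 80]);
translate([0, 90, 0]) rotate([0, atan2(153, 680), 0]) cube([39, 54, 697]);
translate([405, 90, 0]) mirror([1, 0, 0]) rotate([0, atan2(153, 680), 0]) cube([39, 54, 697]);
translate([0, 784, 0]) rotate([0, atan2(153, 680), 0]) cube([39, 54, 697]);
translate([405, 784, 0]) mirror([1, 0, 0]) rotate([0, atan2(153, 680), 0]) cube([39, 54, 697]);


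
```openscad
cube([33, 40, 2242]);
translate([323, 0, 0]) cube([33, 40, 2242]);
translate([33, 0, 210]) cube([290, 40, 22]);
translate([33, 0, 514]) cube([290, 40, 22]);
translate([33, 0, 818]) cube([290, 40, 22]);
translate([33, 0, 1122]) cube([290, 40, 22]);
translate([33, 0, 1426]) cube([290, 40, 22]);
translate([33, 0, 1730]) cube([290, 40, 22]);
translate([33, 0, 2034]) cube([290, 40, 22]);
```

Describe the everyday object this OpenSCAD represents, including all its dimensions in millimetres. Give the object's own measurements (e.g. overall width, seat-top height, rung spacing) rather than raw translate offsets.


A straight ladder. Two 33×40 mm vertical rails, 2242 mm tall, stand 356 mm apart (outside-to-outside) with their front faces coplanar on the −y side. 7 rungs, each 40 mm deep and 22 mm tall, span between the inner faces of the rails, front faces flush with the rails. The lowest rung's underside is at z = 210 mm and rungs are spaced 304 mm apart (underside to underside).


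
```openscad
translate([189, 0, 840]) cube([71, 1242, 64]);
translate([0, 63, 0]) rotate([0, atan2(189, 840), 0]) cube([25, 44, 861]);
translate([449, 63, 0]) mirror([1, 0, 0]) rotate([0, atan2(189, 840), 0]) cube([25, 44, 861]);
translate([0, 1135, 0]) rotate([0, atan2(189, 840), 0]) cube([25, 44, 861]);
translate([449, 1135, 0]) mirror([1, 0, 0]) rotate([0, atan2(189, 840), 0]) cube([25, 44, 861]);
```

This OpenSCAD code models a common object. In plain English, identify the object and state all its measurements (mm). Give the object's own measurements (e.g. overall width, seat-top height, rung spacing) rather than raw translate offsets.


A sawhorse. A 71×1242×64 mm beam (x, y, z) sits on two A-frame leg pairs. Each pair is two raked legs of 25×44 mm section (44 mm along y) splaying symmetrically in x. Each leg rises 840 mm vertically over 189 mm of horizontal reach and is 861 mm long along its own axis. Every leg's outer bottom edge rests on the floor and its outer top edge meets a bottom edge of the beam — the left legs (tilting toward +x) meet the beam's −x bottom edge, the right legs (their mirror images, tilting toward −x) meet its +x bottom edge — so the leg tops tuck under the beam, the beam's underside is 840 mm above the floor, and the feet are 449 mm apart outside-to-outside with the beam centred between them. The two leg pairs are set in 63 mm from either end of the beam.


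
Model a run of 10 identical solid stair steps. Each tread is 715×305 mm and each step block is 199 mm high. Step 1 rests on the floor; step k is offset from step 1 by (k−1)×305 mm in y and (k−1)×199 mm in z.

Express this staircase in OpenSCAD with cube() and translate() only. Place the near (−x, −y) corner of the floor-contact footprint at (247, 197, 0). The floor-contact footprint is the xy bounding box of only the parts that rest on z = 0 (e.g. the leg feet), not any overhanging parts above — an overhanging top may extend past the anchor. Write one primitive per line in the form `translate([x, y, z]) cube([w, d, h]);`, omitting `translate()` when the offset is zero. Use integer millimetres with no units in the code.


translate([247, 197, 0]) cube([715, 305, 199]);
translate([247, 502, 199]) cube([715, 305, 199]);
translate([247, 807, 398]) cube([715, 305, 199]);
translate([247, 1112, 597]) cube([715, 305, 199]);
translate([247, 1417, 796]) cube([715, 305, 199]);
translate([247, 1722, 995]) cube([715, 305, 199]);
translate([247, 2027, 1194]) cube([715, 305, 199]);
translate([247, 2332, 1393]) cube([715, 305, 199]);
translate([247, 2637, 1592]) cube([715, 305, 199]);
translate([247, 2942, 1791]) cube([715, 305, 199]);


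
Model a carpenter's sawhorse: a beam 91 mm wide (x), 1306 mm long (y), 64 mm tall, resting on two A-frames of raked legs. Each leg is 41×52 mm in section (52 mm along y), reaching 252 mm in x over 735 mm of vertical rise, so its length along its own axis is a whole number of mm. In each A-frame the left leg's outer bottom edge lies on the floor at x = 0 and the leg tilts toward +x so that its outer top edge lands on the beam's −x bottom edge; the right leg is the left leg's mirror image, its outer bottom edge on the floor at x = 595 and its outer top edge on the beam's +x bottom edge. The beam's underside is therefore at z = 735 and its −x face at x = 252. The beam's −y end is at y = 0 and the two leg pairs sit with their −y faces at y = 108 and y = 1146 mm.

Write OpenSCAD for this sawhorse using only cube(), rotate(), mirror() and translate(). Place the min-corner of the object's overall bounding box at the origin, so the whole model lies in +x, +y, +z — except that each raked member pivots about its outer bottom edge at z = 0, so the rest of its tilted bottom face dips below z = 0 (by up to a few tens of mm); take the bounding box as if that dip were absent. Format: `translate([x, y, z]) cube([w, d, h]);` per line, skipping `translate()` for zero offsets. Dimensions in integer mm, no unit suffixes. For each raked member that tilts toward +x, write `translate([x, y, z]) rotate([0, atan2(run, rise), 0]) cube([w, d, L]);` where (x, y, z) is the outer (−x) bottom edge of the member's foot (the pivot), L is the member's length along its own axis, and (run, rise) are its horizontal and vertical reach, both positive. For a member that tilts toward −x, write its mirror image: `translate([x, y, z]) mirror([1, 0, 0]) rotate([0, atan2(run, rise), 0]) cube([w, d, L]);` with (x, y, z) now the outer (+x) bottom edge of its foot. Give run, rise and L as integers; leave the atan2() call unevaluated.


translate([252, 0, 735]) cube([91, 1306, 64]);
translate([0, 108, 0]) rotate([0, atan2(252, 735), 0]) cube([41, 52, 777]);
translate([595, 108, 0]) mirror([1, 0, 0]) rotate([0, atan2(252, 735), 0]) cube([41, 52, 777]);
translate([0, 1146, 0]) rotate([0, atan2(252, 735), 0]) cube([41, 52, 777]);
translate([595, 1146, 0]) mirror([1, 0, 0]) rotate([0, atan2(252, 735), 0]) cube([41, 52, 777]);


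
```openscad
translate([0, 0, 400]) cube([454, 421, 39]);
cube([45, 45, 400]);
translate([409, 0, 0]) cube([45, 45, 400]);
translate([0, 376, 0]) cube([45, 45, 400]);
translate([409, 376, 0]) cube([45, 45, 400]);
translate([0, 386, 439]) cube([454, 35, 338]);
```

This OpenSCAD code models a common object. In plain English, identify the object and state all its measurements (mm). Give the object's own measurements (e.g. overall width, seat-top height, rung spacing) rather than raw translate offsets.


A chair. The seat is a 454×421×39 mm slab with its top at z = 439 mm, on four 45×45 mm corner legs (flush with the seat edges, standing on z = 0). A flat backrest 35 mm thick, 338 mm tall, spans the full seat width and rises from the seat top along its +y edge, rear face flush with the rear of the seat.


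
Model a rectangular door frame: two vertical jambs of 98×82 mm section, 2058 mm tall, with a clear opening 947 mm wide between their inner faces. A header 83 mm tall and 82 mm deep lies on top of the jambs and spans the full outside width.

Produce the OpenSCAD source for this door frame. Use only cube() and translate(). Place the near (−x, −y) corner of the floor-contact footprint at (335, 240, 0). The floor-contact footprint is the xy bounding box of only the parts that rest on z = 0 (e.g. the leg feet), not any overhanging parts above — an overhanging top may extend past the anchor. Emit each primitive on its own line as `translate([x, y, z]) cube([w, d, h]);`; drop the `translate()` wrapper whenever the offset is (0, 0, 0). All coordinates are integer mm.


translate([335, 240, 0]) cube([98, 82, 2058]);
translate([1380, 240, 0]) cube([98, 82, 2058]);
translate([335, 240, 2058]) cube([1143, 82, 83]);


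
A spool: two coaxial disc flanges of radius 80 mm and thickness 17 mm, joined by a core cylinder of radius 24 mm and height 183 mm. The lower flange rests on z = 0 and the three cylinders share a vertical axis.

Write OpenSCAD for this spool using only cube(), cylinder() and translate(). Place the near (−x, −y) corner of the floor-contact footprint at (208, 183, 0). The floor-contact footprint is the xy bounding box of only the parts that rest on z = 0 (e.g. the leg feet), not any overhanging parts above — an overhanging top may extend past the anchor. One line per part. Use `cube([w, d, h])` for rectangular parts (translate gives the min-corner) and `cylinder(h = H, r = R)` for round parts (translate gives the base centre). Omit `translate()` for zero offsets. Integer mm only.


translate([288, 263, 0]) cylinder(h = 17, r = 80);
translate([288, 263, 17]) cylinder(h = 183, r = 24);
translate([288, 263, 200]) cylinder(h = 17, r = 80);


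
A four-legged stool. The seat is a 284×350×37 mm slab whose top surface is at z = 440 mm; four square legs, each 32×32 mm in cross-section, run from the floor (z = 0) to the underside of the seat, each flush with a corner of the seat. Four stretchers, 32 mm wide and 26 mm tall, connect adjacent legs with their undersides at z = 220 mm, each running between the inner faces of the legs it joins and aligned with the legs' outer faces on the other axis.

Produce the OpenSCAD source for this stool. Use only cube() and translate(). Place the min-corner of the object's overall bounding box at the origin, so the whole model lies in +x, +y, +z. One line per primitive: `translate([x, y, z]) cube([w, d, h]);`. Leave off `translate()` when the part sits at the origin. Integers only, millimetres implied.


translate([0, 0, 403]) cube([284, 350, 37]);
cube([32, 32, 403]);
translate([252, 0, 0]) cube([32, 32, 403]);
translate([0, 318, 0]) cube([32, 32, 403]);
translate([252, 318, 0]) cube([32, 32, 403]);
translate([32, 0, 220]) cube([220, 32, 26]);
translate([32, 318, 220]) cube([220, 32, 26]);
translate([0, 32, 220]) cube([32, 286, 26]);
translate([252, 32, 220]) cube([32, 286, 26]);


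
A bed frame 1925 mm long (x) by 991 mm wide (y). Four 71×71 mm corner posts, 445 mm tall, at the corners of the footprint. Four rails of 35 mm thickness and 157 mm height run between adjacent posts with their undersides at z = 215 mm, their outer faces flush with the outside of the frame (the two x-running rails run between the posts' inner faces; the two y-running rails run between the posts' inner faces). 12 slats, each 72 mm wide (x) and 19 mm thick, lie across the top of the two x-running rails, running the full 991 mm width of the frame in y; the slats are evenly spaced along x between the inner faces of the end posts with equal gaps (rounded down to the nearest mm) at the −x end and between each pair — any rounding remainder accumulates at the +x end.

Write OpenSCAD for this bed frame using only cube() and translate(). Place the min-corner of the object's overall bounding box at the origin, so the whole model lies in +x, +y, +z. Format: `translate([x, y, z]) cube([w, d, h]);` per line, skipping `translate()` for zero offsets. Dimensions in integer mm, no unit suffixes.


// slat z = rail_z + rail_h = 215 + 157 = 372
// slat gap = ⌊(1783 − 12·72) / 13⌋ = 70
cube([71, 71, 445]);
translate([0, 920, 0]) cube([71, 71, 445]);
translate([1854, 0, 0]) cube([71, 71, 445]);
translate([1854, 920, 0]) cube([71, 71, 445]);
translate([71, 0, 215]) cube([1783, 35, 157]);
translate([71, 956, 215]) cube([1783, 35, 157]);
translate([0, 71, 215]) cube([35, 849, 157]);
translate([1890, 71, 215]) cube([35, 849, 157]);
translate([141, 0, 372]) cube([72, 991, 19]);
translate([283, 0, 372]) cube([72, 991, 19]);
translate([425, 0, 372]) cube([72, 991, 19]);
translate([567, 0, 372]) cube([72, 991, 19]);
translate([709, 0, 372]) cube([72, 991, 19]);
translate([851, 0, 372]) cube([72, 991, 19]);
translate([993, 0, 372]) cube([72, 991, 19]);
translate([1135, 0, 372]) cube([72, 991, 19]);
translate([1277, 0, 372]) cube([72, 991, 19]);
translate([1419, 0, 372]) cube([72, 991, 19]);
translate([1561, 0, 372]) cube([72, 991, 19]);
translate([1703, 0, 372]) cube([72, 991, 19]);


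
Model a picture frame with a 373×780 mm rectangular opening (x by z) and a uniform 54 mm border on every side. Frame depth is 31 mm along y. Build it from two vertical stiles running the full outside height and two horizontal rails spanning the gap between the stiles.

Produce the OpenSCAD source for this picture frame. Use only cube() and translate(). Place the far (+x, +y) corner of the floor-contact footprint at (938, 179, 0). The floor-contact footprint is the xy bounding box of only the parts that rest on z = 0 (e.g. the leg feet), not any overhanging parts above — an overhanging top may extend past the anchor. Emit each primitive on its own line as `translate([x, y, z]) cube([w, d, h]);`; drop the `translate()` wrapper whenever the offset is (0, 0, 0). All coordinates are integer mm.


translate([457, 148, 0]) cube([54, 31, 888]);
translate([884, 148, 0]) cube([54, 31, 888]);
translate([511, 148, 0]) cube([373, 31, 54]);
translate([511, 148, 834]) cube([373, 31, 54]);


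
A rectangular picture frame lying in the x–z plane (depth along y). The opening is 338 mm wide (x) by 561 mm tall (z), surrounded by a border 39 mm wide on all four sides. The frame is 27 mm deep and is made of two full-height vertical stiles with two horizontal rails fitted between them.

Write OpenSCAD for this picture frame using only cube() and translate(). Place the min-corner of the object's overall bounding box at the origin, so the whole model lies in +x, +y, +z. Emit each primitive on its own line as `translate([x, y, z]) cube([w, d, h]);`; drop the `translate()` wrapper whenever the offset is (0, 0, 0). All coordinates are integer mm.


cube([39, 27, 639]);
translate([377, 0, 0]) cube([39, 27, 639]);
translate([39, 0, 0]) cube([338, 27, 39]);
translate([39, 0, 600]) cube([338, 27, 39]);


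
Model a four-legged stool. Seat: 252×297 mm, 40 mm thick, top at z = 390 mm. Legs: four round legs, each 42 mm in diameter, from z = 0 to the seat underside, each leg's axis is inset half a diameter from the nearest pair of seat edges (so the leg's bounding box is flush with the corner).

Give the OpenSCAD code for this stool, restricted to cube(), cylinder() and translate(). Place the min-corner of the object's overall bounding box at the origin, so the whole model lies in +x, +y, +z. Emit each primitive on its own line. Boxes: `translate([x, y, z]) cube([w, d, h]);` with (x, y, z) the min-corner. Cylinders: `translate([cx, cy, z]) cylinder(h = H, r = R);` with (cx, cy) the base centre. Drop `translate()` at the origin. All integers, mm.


translate([0, 0, 350]) cube([252, 297, 40]);
translate([21, 21, 0]) cylinder(h = 350, r = 21);
translate([231, 21, 0]) cylinder(h = 350, r = 21);
translate([21, 276, 0]) cylinder(h = 350, r = 21);
translate([231, 276, 0]) cylinder(h = 350, r = 21);


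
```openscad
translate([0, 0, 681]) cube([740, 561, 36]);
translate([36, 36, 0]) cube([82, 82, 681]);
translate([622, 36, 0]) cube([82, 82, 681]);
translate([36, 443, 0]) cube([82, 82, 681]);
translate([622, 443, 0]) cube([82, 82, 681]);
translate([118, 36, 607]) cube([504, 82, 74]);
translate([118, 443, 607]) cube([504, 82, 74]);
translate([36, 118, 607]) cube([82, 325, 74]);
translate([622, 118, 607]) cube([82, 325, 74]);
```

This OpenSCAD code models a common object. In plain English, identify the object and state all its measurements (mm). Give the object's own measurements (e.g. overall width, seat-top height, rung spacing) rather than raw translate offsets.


A rectangular dining table. The top is 740×561×36 mm with its upper surface at z = 717 mm. It stands on four 82×82 mm square legs, each inset 36 mm from the nearest pair of top edges, running from the floor to the underside of the top. Four apron rails, 82 mm thick and 74 mm tall, run between adjacent legs with their top edges flush with the underside of the top and their outer faces flush with the legs' outer faces.


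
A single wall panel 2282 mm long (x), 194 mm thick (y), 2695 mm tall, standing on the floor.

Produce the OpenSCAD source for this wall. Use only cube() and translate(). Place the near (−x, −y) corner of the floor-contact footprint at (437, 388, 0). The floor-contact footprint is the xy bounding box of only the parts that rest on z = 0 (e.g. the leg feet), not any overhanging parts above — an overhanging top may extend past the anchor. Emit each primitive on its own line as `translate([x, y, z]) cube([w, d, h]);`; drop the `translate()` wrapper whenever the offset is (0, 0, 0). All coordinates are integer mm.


translate([437, 388, 0]) cube([2282, 194, 2695]);


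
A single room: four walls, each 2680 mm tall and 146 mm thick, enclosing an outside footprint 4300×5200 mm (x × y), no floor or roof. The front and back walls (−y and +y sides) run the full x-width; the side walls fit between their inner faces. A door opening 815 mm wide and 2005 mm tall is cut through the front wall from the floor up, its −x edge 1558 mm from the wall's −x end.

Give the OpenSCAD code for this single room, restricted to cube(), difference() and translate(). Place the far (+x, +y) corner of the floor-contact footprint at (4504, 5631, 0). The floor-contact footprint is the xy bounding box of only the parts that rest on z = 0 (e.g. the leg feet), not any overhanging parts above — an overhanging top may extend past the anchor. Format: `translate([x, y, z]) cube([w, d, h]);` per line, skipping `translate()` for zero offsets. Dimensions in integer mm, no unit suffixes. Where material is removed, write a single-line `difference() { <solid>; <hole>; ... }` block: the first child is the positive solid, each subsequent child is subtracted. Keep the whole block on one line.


difference() { translate([204, 431, 0]) cube([4300, 146, 2680]); translate([1762, 431, 0]) cube([815, 146, 2005]); }
translate([204, 5485, 0]) cube([4300, 146, 2680]);
translate([204, 577, 0]) cube([146, 4908, 2680]);
translate([4358, 577, 0]) cube([146, 4908, 2680]);


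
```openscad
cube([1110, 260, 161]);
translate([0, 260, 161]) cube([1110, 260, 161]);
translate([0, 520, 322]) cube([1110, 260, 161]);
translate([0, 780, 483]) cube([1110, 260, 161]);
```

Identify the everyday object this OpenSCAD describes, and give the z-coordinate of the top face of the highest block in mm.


A staircase. The total rise is 644 mm.

4 identical blocks, each offset up and back from the previous — a staircase. Each step is 161 mm tall and there are 4 of them, so the total rise is 4 × 161 = 644 mm.


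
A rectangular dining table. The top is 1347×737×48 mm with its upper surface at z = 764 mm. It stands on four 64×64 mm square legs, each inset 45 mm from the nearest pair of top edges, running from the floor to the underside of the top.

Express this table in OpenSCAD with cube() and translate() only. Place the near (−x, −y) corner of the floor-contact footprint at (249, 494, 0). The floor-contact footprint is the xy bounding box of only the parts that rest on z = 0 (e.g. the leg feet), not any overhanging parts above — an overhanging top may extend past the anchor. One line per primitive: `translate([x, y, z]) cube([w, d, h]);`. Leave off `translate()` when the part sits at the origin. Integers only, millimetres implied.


translate([204, 449, 716]) cube([1347, 737, 48]);
translate([249, 494, 0]) cube([64, 64, 716]);
translate([1442, 494, 0]) cube([64, 64, 716]);
translate([249, 1077, 0]) cube([64, 64, 716]);
translate([1442, 1077, 0]) cube([64, 64, 716]);


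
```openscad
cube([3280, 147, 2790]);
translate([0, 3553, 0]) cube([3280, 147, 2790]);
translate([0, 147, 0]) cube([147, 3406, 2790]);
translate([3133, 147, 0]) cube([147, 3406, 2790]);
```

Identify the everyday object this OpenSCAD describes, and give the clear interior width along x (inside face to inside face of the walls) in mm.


A house (or room) frame. The interior width is 2986 mm.

Four 2790 mm walls enclosing a rectangle with no floor or roof — a room or house frame. Outside width is 3280 mm and wall thickness is 147 mm, so the interior width is 3280 − 2 × 147 = 2986 mm.


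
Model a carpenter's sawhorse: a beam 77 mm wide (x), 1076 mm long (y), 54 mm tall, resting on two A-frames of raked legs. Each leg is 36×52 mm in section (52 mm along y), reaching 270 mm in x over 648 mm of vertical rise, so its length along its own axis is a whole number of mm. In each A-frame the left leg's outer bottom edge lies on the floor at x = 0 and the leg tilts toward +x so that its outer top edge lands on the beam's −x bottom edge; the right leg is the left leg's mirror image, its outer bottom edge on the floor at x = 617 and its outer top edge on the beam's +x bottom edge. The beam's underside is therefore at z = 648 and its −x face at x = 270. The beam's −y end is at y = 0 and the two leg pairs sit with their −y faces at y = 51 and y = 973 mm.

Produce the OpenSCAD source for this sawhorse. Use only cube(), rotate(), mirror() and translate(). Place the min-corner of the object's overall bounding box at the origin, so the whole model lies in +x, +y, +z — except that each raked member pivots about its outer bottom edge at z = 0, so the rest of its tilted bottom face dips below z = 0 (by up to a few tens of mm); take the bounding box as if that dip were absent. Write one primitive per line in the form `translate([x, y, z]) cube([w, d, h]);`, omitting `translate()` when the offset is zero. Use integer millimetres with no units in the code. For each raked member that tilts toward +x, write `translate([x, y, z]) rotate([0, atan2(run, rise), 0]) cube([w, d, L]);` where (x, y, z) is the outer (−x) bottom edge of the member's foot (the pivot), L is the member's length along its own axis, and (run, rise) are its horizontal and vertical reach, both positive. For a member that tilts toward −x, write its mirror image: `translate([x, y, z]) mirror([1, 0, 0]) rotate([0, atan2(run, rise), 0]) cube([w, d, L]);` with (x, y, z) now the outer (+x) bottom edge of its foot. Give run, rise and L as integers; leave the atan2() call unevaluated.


translate([270, 0, 648]) cube([77, 1076, 54]);
translate([0, 51, 0]) rotate([0, atan2(270, 648), 0]) cube([36, 52, 702]);
translate([617, 51, 0]) mirror([1, 0, 0]) rotate([0, atan2(270, 648), 0]) cube([36, 52, 702]);
translate([0, 973, 0]) rotate([0, atan2(270, 648), 0]) cube([36, 52, 702]);
translate([617, 973, 0]) mirror([1, 0, 0]) rotate([0, atan2(270, 648), 0]) cube([36, 52, 702]);
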